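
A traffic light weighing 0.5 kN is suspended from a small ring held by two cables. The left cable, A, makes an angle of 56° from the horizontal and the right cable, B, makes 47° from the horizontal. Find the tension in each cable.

ΣF_x = 0: −T_A·cos56° + T_B·cos47° = 0 → T_B = 0.819933·T_A.
ΣF_y = 0: T_A·sin56° + T_B·sin47° = 0.5.
Substitute: T_A·(0.829038 + 0.819933·0.731354) = 0.5 → T_A = 0.349969 ≈ 0.3500 kN.
Then T_B = 0.819933 × 0.349969 = 0.2870 kN.

T_A = 0.3500 kN, T_B = 0.2870 kN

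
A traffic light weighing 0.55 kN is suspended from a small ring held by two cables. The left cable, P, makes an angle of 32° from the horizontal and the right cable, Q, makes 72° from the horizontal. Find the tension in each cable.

ΣF_x = 0: −T_P·cos32° + T_Q·cos72° = 0 → T_Q = 2.74434·T_P.
ΣF_y = 0: T_P·sin32° + T_Q·sin72° = 0.55.
Substitute: T_P·(0.529919 + 2.74434·0.951057) = 0.55 → T_P = 0.175162 ≈ 0.1752 kN.
Then T_Q = 2.74434 × 0.175162 = 0.4807 kN.

T_P = 0.1752 kN, T_Q = 0.4807 kN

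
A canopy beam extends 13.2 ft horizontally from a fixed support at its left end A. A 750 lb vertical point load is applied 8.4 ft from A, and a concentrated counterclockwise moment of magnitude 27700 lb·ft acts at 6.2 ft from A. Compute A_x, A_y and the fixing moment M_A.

ΣF_x = 0: A_x = 0.
ΣF_y = 0: A_y − 750 = 0 → A_y = 750.0 lb.
ΣM about A: M_A − 750·8.4 + 27700 = 0 → M_A = -21400 lb·ft.

A_x = 0, A_y = 750.0 lb, M_A = -21400 lb·ft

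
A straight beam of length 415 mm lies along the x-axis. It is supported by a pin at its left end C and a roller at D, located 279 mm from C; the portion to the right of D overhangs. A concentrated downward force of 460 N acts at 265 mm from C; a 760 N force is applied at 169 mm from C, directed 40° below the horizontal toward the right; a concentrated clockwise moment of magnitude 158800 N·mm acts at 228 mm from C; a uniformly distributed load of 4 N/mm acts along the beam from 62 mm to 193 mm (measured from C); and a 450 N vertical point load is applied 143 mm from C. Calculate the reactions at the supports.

C_x = -582.2 N, C_y = 150.4 N, D_y = 1772 N

Resultant of the distributed load: 4 × 131 = 524 N at 127.5 mm from C.
ΣM about C: D_y·279 − 460·265 − 760·sin40°·169 − 158800 − (4·131)·127.5 − 450·143 = 0 → D_y = 494420/279 = 1772.11 ≈ 1772 N.
ΣF_y = 0: C_y + 1772.11 − 460 − 760·sin40° − 4·131 − 450 = 0 → C_y = 150.4 N.
ΣF_x = 0: C_x + 760·cos40° = 0 → C_x = -582.2 N.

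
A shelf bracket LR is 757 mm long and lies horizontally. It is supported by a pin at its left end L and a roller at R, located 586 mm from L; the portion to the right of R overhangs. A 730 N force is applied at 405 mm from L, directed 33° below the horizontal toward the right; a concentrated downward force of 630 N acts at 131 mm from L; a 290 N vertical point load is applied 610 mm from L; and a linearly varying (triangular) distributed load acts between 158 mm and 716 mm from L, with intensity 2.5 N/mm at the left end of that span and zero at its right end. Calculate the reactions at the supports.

L_x = -612.2 N, L_y = 888.1 N, R_y = 1127 N

Resultant of the triangular load: ½ × 2.5 × 558 = 697.5 N, acting at 344 mm from L (one-third of the span from the peak).
Taking moments about L: R_y·586 − 730·sin33°·405 − 630·131 − 290·610 − (½·2.5·558)·344 = 0 → R_y = 660393/586 = 1126.95 ≈ 1127 N.
ΣF_y = 0: L_y + 1126.95 − 730·sin33° − 630 − 290 − ½·2.5·558 = 0 → L_y = 888.1 N.
ΣF_x = 0: L_x + 730·cos33° = 0 → L_x = -612.2 N.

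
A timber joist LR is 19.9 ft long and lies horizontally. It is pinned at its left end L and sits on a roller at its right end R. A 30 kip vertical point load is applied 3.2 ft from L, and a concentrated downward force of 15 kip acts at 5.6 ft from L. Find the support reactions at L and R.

L_x = 0, L_y = 35.95 kip, R_y = 9.045 kip

Moments about L: R_y·19.9 − 30·3.2 − 15·5.6 = 0 → R_y = 180/19.9 = 9.04523 ≈ 9.045 kip.
ΣF_y = 0: L_y + 9.04523 − 30 − 15 = 0 → L_y = 35.95 kip.
ΣF_x = 0: no horizontal applied forces, so L_x = 0.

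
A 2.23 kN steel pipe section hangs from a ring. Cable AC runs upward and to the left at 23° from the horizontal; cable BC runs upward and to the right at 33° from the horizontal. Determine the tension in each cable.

ΣF_x = 0: −T_AC·cos23° + T_BC·cos33° = 0 → T_BC = 1.09758·T_AC.
ΣF_y = 0: T_AC·sin23° + T_BC·sin33° = 2.23.
Substitute: T_AC·(0.390731 + 1.09758·0.544639) = 2.23 → T_AC = 2.25591 ≈ 2.256 kN.
Then T_BC = 1.09758 × 2.25591 = 2.476 kN.

T_AC = 2.256 kN, T_BC = 2.476 kN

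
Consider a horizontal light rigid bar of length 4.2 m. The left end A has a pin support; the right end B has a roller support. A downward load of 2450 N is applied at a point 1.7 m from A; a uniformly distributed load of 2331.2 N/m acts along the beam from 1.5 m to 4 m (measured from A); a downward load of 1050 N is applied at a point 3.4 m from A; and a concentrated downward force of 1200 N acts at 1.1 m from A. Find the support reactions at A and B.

Resultant of the distributed load: 2331.2 × 2.5 = 5828 N at 2.75 m from A.
ΣM about A: B_y·4.2 − 2450·1.7 − (2331.2·2.5)·2.75 − 1050·3.4 − 1200·1.1 = 0 → B_y = 25082/4.2 = 5971.9 ≈ 5972 N.
ΣF_y = 0: A_y + 5971.9 − 2450 − 2331.2·2.5 − 1050 − 1200 = 0 → A_y = 4556 N.
ΣF_x = 0: no horizontal applied forces, so A_x = 0.

A_x = 0, A_y = 4556 N, B_y = 5972 N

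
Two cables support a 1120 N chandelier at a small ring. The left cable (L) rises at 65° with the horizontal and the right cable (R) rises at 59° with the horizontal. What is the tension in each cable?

T_L = 695.8 N, T_R = 570.9 N

ΣF_x = 0: −T_L·cos65° + T_R·cos59° = 0 → T_R = 0.820557·T_L.
ΣF_y = 0: T_L·sin65° + T_R·sin59° = 1120.
Substitute: T_L·(0.906308 + 0.820557·0.857167) = 1120 → T_L = 695.798 ≈ 695.8 N.
Then T_R = 0.820557 × 695.798 = 570.9 N.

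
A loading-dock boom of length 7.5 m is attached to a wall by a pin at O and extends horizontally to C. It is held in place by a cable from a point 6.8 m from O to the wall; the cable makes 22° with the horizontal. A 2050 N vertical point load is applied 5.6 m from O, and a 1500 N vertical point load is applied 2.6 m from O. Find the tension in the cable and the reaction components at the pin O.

ΣM about O: T·sin22°·6.8 − 2050·5.6 − 1500·2.6 = 0 → T = 15380/(6.8·0.374607) = 6037.7 ≈ 6038 N.
ΣF_x = 0: O_x − T·cos22° = 0 → O_x = 6037.7 × 0.927184 = 5598 N.
ΣF_y = 0: O_y + T·sin22° − 2050 − 1500 = 0 → O_y = 3550 − 6037.7 × 0.374607 = 1288 N.

T = 6038 N, O_x = 5598 N, O_y = 1288 N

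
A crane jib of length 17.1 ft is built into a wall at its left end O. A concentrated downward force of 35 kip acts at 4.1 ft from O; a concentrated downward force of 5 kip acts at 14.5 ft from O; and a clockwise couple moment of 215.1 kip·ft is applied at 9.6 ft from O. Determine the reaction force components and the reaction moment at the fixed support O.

O_x = 0, O_y = 40.00 kip, M_O = 431.1 kip·ft

ΣF_x = 0: O_x = 0.
ΣF_y = 0: O_y − 35 − 5 = 0 → O_y = 40.00 kip.
ΣM about O: M_O − 35·4.1 − 5·14.5 − 215.1 = 0 → M_O = 431.1 kip·ft.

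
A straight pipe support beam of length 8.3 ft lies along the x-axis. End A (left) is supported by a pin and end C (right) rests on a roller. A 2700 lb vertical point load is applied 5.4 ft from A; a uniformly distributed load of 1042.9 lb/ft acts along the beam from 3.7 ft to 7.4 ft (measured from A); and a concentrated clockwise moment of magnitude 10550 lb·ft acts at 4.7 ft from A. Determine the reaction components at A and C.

A_x = 0, A_y = 950.8 lb, C_y = 5608 lb

Resultant of the distributed load: 1042.9 × 3.7 = 3858.73 lb at 5.55 ft from A.
ΣM about A: C_y·8.3 − 2700·5.4 − (1042.9·3.7)·5.55 − 10550 = 0 → C_y = 46545.9515/8.3 = 5607.95 ≈ 5608 lb.
ΣF_y = 0: A_y + 5607.95 − 2700 − 1042.9·3.7 = 0 → A_y = 950.8 lb.
ΣF_x = 0: no horizontal applied forces, so A_x = 0.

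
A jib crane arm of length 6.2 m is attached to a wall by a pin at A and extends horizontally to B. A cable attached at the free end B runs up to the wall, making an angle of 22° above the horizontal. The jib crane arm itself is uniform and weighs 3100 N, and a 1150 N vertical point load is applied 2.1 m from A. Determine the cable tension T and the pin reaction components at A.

ΣM about A: T·sin22°·6.2 − 3100·3.1 − 1150·2.1 = 0 → T = 12025/(6.2·0.374607) = 5177.47 ≈ 5177 N.
ΣF_x = 0: A_x − T·cos22° = 0 → A_x = 5177.47 × 0.927184 = 4800 N.
ΣF_y = 0: A_y + T·sin22° − 3100 − 1150 = 0 → A_y = 4250 − 5177.47 × 0.374607 = 2310 N.

T = 5177 N, A_x = 4800 N, A_y = 2310 N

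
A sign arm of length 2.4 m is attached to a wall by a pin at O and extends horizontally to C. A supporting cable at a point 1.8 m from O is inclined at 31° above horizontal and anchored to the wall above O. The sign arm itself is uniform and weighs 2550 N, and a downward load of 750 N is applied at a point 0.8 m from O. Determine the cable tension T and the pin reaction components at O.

T = 3948 N, O_x = 3384 N, O_y = 1267 N

ΣM about O: T·sin31°·1.8 − 2550·1.2 − 750·0.8 = 0 → T = 3660/(1.8·0.515038) = 3947.93 ≈ 3948 N.
ΣF_x = 0: O_x − T·cos31° = 0 → O_x = 3947.93 × 0.857167 = 3384 N.
ΣF_y = 0: O_y + T·sin31° − 2550 − 750 = 0 → O_y = 3300 − 3947.93 × 0.515038 = 1267 N.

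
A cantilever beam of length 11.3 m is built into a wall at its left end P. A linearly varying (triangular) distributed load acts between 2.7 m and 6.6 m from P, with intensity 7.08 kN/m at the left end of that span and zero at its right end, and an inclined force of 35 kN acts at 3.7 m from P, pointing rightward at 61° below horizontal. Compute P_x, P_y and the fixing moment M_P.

P_x = -16.97 kN, P_y = 44.42 kN, M_P = 168.5 kN·m

Resultant of the triangular load: ½ × 7.08 × 3.9 = 13.806 kN, acting at 4 m from P (one-third of the span from the peak).
ΣF_x = 0: P_x + 35·cos61° = 0 → P_x = -16.97 kN.
ΣF_y = 0: P_y − ½·7.08·3.9 − 35·sin61° = 0 → P_y = 44.42 kN.
ΣM about P: M_P − (½·7.08·3.9)·4 − 35·sin61°·3.7 = 0 → M_P = 168.5 kN·m.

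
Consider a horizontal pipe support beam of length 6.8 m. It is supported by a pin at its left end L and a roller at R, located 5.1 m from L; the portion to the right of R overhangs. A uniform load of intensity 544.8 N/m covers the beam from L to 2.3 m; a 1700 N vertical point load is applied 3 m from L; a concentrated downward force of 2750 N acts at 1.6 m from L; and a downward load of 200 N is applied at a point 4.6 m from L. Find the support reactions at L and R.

Resultant of the distributed load: 544.8 × 2.3 = 1253.04 N at 1.15 m from L.
ΣM about L: R_y·5.1 − (544.8·2.3)·1.15 − 1700·3 − 2750·1.6 − 200·4.6 = 0 → R_y = 11860.996/5.1 = 2325.69 ≈ 2326 N.
ΣF_y = 0: L_y + 2325.69 − 544.8·2.3 − 1700 − 2750 − 200 = 0 → L_y = 3577 N.
ΣF_x = 0: no horizontal applied forces, so L_x = 0.

L_x = 0, L_y = 3577 N, R_y = 2326 N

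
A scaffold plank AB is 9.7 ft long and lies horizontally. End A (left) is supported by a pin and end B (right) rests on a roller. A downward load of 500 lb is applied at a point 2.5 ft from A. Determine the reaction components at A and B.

A_x = 0, A_y = 371.1 lb, B_y = 128.9 lb

ΣM about A: B_y·9.7 − 500·2.5 = 0 → B_y = 1250/9.7 = 128.866 ≈ 128.9 lb.
ΣF_y = 0: A_y + 128.866 − 500 = 0 → A_y = 371.1 lb.
ΣF_x = 0: no horizontal applied forces, so A_x = 0.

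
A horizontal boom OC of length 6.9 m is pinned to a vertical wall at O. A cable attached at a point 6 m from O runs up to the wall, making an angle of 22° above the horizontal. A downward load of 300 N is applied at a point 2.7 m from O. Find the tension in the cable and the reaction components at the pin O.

ΣM about O: T·sin22°·6 − 300·2.7 = 0 → T = 810/(6·0.374607) = 360.378 ≈ 360.4 N.
ΣF_x = 0: O_x − T·cos22° = 0 → O_x = 360.378 × 0.927184 = 334.1 N.
ΣF_y = 0: O_y + T·sin22° − 300 = 0 → O_y = 300 − 360.378 × 0.374607 = 165.0 N.

T = 360.4 N, O_x = 334.1 N, O_y = 165.0 N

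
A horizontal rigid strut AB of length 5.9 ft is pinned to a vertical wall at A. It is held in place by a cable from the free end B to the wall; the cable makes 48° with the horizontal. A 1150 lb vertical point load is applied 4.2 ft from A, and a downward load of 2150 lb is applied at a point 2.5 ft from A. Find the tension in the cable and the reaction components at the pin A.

ΣM about A: T·sin48°·5.9 − 1150·4.2 − 2150·2.5 = 0 → T = 10205/(5.9·0.743145) = 2327.49 ≈ 2327 lb.
ΣF_x = 0: A_x − T·cos48° = 0 → A_x = 2327.49 × 0.669131 = 1557 lb.
ΣF_y = 0: A_y + T·sin48° − 1150 − 2150 = 0 → A_y = 3300 − 2327.49 × 0.743145 = 1570 lb.

T = 2327 lb, A_x = 1557 lb, A_y = 1570 lb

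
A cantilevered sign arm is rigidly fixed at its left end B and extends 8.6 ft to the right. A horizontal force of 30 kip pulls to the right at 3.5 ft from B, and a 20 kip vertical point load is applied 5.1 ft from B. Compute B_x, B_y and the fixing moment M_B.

ΣF_x = 0: B_x + 30 = 0 → B_x = -30.00 kip.
ΣF_y = 0: B_y − 20 = 0 → B_y = 20.00 kip.
ΣM about B: M_B − 20·5.1 = 0 → M_B = 102.0 kip·ft.

B_x = -30.00 kip, B_y = 20.00 kip, M_B = 102.0 kip·ft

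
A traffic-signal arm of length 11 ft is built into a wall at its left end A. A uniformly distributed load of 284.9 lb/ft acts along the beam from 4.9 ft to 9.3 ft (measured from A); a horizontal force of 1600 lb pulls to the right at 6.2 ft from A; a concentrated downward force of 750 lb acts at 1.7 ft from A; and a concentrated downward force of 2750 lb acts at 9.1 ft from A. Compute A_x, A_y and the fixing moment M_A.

A_x = -1600 lb, A_y = 4754 lb, M_A = 35200 lb·ft

Resultant of the distributed load: 284.9 × 4.4 = 1253.56 lb at 7.1 ft from A.
ΣF_x = 0: A_x + 1600 = 0 → A_x = -1600 lb.
ΣF_y = 0: A_y − 284.9·4.4 − 750 − 2750 = 0 → A_y = 4754 lb.
ΣM about A: M_A − (284.9·4.4)·7.1 − 750·1.7 − 2750·9.1 = 0 → M_A = 35200 lb·ft.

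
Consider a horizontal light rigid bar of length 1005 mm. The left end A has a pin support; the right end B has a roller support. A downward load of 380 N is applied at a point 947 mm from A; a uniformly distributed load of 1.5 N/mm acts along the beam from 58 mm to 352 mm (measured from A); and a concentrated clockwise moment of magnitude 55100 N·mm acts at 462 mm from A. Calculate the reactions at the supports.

A_x = 0, A_y = 318.1 N, B_y = 502.9 N

Resultant of the distributed load: 1.5 × 294 = 441 N at 205 mm from A.
Taking moments about A: B_y·1005 − 380·947 − (1.5·294)·205 − 55100 = 0 → B_y = 505365/1005 = 502.851 ≈ 502.9 N.
ΣF_y = 0: A_y + 502.851 − 380 − 1.5·294 = 0 → A_y = 318.1 N.
ΣF_x = 0: no horizontal applied forces, so A_x = 0.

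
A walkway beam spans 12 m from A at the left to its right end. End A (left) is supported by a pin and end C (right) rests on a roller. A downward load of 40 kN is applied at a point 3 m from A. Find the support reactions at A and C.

ΣM about A: C_y·12 − 40·3 = 0 → C_y = 120/12 = 10.00 kN.
ΣF_y = 0: A_y + 10 − 40 = 0 → A_y = 30.00 kN.
ΣF_x = 0: no horizontal applied forces, so A_x = 0.

A_x = 0, A_y = 30.00 kN, C_y = 10.00 kN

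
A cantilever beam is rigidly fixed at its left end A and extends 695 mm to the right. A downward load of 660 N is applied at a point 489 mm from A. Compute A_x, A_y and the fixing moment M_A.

A_x = 0, A_y = 660.0 N, M_A = 322700 N·mm

ΣF_x = 0: A_x = 0.
ΣF_y = 0: A_y − 660 = 0 → A_y = 660.0 N.
ΣM about A: M_A − 660·489 = 0 → M_A = 322700 N·mm.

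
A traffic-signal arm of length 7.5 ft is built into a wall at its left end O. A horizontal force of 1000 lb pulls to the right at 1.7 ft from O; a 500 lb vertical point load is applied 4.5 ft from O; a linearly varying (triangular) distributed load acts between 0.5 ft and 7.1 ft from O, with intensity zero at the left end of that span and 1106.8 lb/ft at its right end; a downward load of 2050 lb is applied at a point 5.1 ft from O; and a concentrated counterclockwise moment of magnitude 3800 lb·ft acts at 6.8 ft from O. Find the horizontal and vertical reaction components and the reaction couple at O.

O_x = -1000 lb, O_y = 6202 lb, M_O = 26800 lb·ft

Resultant of the triangular load: ½ × 1106.8 × 6.6 = 3652.44 lb, acting at 4.9 ft from O (one-third of the span from the peak).
ΣF_x = 0: O_x + 1000 = 0 → O_x = -1000 lb.
ΣF_y = 0: O_y − 500 − ½·1106.8·6.6 − 2050 = 0 → O_y = 6202 lb.
ΣM about O: M_O − 500·4.5 − (½·1106.8·6.6)·4.9 − 2050·5.1 + 3800 = 0 → M_O = 26800 lb·ft.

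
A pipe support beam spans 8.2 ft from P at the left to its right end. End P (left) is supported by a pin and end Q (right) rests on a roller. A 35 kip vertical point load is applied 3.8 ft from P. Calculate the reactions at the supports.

Taking moments about P: Q_y·8.2 − 35·3.8 = 0 → Q_y = 133/8.2 = 16.2195 ≈ 16.22 kip.
ΣF_y = 0: P_y + 16.2195 − 35 = 0 → P_y = 18.78 kip.
ΣF_x = 0: no horizontal applied forces, so P_x = 0.

P_x = 0, P_y = 18.78 kip, Q_y = 16.22 kip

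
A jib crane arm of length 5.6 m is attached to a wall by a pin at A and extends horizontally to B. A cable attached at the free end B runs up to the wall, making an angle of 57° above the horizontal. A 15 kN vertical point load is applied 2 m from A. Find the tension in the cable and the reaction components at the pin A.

T = 6.388 kN, A_x = 3.479 kN, A_y = 9.643 kN

ΣM about A: T·sin57°·5.6 − 15·2 = 0 → T = 30/(5.6·0.838671) = 6.38766 ≈ 6.388 kN.
ΣF_x = 0: A_x − T·cos57° = 0 → A_x = 6.38766 × 0.544639 = 3.479 kN.
ΣF_y = 0: A_y + T·sin57° − 15 = 0 → A_y = 15 − 6.38766 × 0.838671 = 9.643 kN.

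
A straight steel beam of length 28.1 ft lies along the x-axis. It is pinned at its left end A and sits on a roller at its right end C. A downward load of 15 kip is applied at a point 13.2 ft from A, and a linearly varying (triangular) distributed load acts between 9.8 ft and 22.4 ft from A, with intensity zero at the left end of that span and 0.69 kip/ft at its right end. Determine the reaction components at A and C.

Resultant of the triangular load: ½ × 0.69 × 12.6 = 4.347 kip, acting at 18.2 ft from A (one-third of the span from the peak).
ΣM about A: C_y·28.1 − 15·13.2 − (½·0.69·12.6)·18.2 = 0 → C_y = 277.1154/28.1 = 9.86176 ≈ 9.862 kip.
ΣF_y = 0: A_y + 9.86176 − 15 − ½·0.69·12.6 = 0 → A_y = 9.485 kip.
ΣF_x = 0: no horizontal applied forces, so A_x = 0.

A_x = 0, A_y = 9.485 kip, C_y = 9.862 kip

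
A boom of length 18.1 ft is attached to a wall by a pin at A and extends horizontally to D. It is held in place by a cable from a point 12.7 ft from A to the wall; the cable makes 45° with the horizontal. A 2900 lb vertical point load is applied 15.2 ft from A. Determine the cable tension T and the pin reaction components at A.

T = 4909 lb, A_x = 3471 lb, A_y = -570.9 lb

ΣM about A: T·sin45°·12.7 − 2900·15.2 = 0 → T = 44080/(12.7·0.707107) = 4908.54 ≈ 4909 lb.
ΣF_x = 0: A_x − T·cos45° = 0 → A_x = 4908.54 × 0.707107 = 3471 lb.
ΣF_y = 0: A_y + T·sin45° − 2900 = 0 → A_y = 2900 − 4908.54 × 0.707107 = -570.9 lb.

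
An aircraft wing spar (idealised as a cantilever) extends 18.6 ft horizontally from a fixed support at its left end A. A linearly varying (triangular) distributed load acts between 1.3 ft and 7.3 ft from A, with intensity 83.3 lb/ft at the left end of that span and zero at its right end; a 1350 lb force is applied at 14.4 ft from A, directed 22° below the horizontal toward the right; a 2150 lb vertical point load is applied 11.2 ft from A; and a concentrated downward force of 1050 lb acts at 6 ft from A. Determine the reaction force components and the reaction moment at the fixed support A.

Resultant of the triangular load: ½ × 83.3 × 6 = 249.9 lb, acting at 3.3 ft from A (one-third of the span from the peak).
ΣF_x = 0: A_x + 1350·cos22° = 0 → A_x = -1252 lb.
ΣF_y = 0: A_y − ½·83.3·6 − 1350·sin22° − 2150 − 1050 = 0 → A_y = 3956 lb.
ΣM about A: M_A − (½·83.3·6)·3.3 − 1350·sin22°·14.4 − 2150·11.2 − 1050·6 = 0 → M_A = 38490 lb·ft.

A_x = -1252 lb, A_y = 3956 lb, M_A = 38490 lb·ft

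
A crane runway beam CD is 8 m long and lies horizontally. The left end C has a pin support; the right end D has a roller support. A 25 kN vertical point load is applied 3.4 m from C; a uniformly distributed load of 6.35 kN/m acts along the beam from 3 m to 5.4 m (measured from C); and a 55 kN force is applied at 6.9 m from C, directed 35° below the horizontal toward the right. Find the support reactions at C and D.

Resultant of the distributed load: 6.35 × 2.4 = 15.24 kN at 4.2 m from C.
Moments about C: D_y·8 − 25·3.4 − (6.35·2.4)·4.2 − 55·sin35°·6.9 = 0 → D_y = 366.68/8 = 45.835 ≈ 45.84 kN.
ΣF_y = 0: C_y + 45.835 − 25 − 6.35·2.4 − 55·sin35° = 0 → C_y = 25.95 kN.
ΣF_x = 0: C_x + 55·cos35° = 0 → C_x = -45.05 kN.

C_x = -45.05 kN, C_y = 25.95 kN, D_y = 45.84 kN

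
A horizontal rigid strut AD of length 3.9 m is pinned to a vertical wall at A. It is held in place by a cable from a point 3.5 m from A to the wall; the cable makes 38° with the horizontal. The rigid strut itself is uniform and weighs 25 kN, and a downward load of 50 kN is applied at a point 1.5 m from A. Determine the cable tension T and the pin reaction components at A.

ΣM about A: T·sin38°·3.5 − 25·1.95 − 50·1.5 = 0 → T = 123.75/(3.5·0.615661) = 57.4296 ≈ 57.43 kN.
ΣF_x = 0: A_x − T·cos38° = 0 → A_x = 57.4296 × 0.788011 = 45.26 kN.
ΣF_y = 0: A_y + T·sin38° − 25 − 50 = 0 → A_y = 75 − 57.4296 × 0.615661 = 39.64 kN.

T = 57.43 kN, A_x = 45.26 kN, A_y = 39.64 kN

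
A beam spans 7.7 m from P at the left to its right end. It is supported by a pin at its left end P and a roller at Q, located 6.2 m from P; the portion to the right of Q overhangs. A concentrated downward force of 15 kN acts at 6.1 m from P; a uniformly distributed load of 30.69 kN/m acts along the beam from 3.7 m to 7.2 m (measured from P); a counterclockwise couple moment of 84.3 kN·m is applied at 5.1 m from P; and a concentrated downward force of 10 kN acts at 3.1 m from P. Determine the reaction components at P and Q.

Resultant of the distributed load: 30.69 × 3.5 = 107.415 kN at 5.45 m from P.
ΣM about P: Q_y·6.2 − 15·6.1 − (30.69·3.5)·5.45 + 84.3 − 10·3.1 = 0 → Q_y = 623.61175/6.2 = 100.583 ≈ 100.6 kN.
ΣF_y = 0: P_y + 100.583 − 15 − 30.69·3.5 − 10 = 0 → P_y = 31.83 kN.
ΣF_x = 0: no horizontal applied forces, so P_x = 0.

P_x = 0, P_y = 31.83 kN, Q_y = 100.6 kN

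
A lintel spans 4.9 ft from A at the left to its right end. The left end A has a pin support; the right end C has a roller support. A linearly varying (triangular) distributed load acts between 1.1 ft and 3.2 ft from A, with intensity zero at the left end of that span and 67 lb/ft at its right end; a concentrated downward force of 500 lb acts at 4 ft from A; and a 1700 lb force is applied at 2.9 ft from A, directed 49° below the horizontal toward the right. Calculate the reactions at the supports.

Resultant of the triangular load: ½ × 67 × 2.1 = 70.35 lb, acting at 2.5 ft from A (one-third of the span from the peak).
Moments about A: C_y·4.9 − (½·67·2.1)·2.5 − 500·4 − 1700·sin49°·2.9 = 0 → C_y = 5896.59/4.9 = 1203.39 ≈ 1203 lb.
ΣF_y = 0: A_y + 1203.39 − ½·67·2.1 − 500 − 1700·sin49° = 0 → A_y = 650.0 lb.
ΣF_x = 0: A_x + 1700·cos49° = 0 → A_x = -1115 lb.

A_x = -1115 lb, A_y = 650.0 lb, C_y = 1203 lb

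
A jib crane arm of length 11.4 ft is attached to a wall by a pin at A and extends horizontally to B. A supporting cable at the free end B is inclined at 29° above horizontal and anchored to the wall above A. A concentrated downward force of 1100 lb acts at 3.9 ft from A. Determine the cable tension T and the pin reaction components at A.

T = 776.2 lb, A_x = 678.9 lb, A_y = 723.7 lb

ΣM about A: T·sin29°·11.4 − 1100·3.9 = 0 → T = 4290/(11.4·0.48481) = 776.213 ≈ 776.2 lb.
ΣF_x = 0: A_x − T·cos29° = 0 → A_x = 776.213 × 0.87462 = 678.9 lb.
ΣF_y = 0: A_y + T·sin29° − 1100 = 0 → A_y = 1100 − 776.213 × 0.48481 = 723.7 lb.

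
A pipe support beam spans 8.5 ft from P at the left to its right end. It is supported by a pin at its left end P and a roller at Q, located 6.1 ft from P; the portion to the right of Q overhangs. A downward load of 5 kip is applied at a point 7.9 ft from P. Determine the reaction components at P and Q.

Moments about P: Q_y·6.1 − 5·7.9 = 0 → Q_y = 39.5/6.1 = 6.47541 ≈ 6.475 kip.
ΣF_y = 0: P_y + 6.47541 − 5 = 0 → P_y = -1.475 kip.
ΣF_x = 0: no horizontal applied forces, so P_x = 0.

P_x = 0, P_y = -1.475 kip, Q_y = 6.475 kip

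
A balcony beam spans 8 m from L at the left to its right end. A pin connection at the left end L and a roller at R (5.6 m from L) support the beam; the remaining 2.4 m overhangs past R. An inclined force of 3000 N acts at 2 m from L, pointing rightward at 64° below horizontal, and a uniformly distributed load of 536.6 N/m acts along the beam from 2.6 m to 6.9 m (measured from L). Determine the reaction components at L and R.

Resultant of the distributed load: 536.6 × 4.3 = 2307.38 N at 4.75 m from L.
Moments about L: R_y·5.6 − 3000·sin64°·2 − (536.6·4.3)·4.75 = 0 → R_y = 16352.8/5.6 = 2920.14 ≈ 2920 N.
ΣF_y = 0: L_y + 2920.14 − 3000·sin64° − 536.6·4.3 = 0 → L_y = 2084 N.
ΣF_x = 0: L_x + 3000·cos64° = 0 → L_x = -1315 N.

L_x = -1315 N, L_y = 2084 N, R_y = 2920 N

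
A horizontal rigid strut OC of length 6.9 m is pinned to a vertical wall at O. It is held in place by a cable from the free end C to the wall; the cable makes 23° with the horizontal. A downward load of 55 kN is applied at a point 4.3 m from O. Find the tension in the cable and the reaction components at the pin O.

T = 87.72 kN, O_x = 80.75 kN, O_y = 20.72 kN

ΣM about O: T·sin23°·6.9 − 55·4.3 = 0 → T = 236.5/(6.9·0.390731) = 87.7211 ≈ 87.72 kN.
ΣF_x = 0: O_x − T·cos23° = 0 → O_x = 87.7211 × 0.920505 = 80.75 kN.
ΣF_y = 0: O_y + T·sin23° − 55 = 0 → O_y = 55 − 87.7211 × 0.390731 = 20.72 kN.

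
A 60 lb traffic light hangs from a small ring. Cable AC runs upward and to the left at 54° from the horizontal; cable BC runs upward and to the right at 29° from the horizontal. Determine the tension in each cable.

ΣF_x = 0: −T_AC·cos54° + T_BC·cos29° = 0 → T_BC = 0.672047·T_AC.
ΣF_y = 0: T_AC·sin54° + T_BC·sin29° = 60.
Substitute: T_AC·(0.809017 + 0.672047·0.48481) = 60 → T_AC = 52.8713 ≈ 52.87 lb.
Then T_BC = 0.672047 × 52.8713 = 35.53 lb.

T_AC = 52.87 lb, T_BC = 35.53 lb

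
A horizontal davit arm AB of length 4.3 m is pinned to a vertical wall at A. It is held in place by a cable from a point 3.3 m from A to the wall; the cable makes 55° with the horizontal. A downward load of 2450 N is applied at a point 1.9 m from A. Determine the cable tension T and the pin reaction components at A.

T = 1722 N, A_x = 987.7 N, A_y = 1039 N

ΣM about A: T·sin55°·3.3 − 2450·1.9 = 0 → T = 4655/(3.3·0.819152) = 1722.03 ≈ 1722 N.
ΣF_x = 0: A_x − T·cos55° = 0 → A_x = 1722.03 × 0.573576 = 987.7 N.
ΣF_y = 0: A_y + T·sin55° − 2450 = 0 → A_y = 2450 − 1722.03 × 0.819152 = 1039 N.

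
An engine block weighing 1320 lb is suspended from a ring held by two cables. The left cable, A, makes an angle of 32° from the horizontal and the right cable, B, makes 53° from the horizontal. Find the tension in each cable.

T_A = 797.4 lb, T_B = 1124 lb

ΣF_x = 0: −T_A·cos32° + T_B·cos53° = 0 → T_B = 1.40915·T_A.
ΣF_y = 0: T_A·sin32° + T_B·sin53° = 1320.
Substitute: T_A·(0.529919 + 1.40915·0.798636) = 1320 → T_A = 797.43 ≈ 797.4 lb.
Then T_B = 1.40915 × 797.43 = 1124 lb.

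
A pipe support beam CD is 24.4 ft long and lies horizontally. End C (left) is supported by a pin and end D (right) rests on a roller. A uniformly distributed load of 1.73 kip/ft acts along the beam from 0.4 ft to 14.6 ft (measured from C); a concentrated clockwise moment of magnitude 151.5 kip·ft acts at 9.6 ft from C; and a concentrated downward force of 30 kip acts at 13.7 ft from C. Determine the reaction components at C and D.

C_x = 0, C_y = 23.96 kip, D_y = 30.60 kip

Resultant of the distributed load: 1.73 × 14.2 = 24.566 kip at 7.5 ft from C.
Taking moments about C: D_y·24.4 − (1.73·14.2)·7.5 − 151.5 − 30·13.7 = 0 → D_y = 746.745/24.4 = 30.6043 ≈ 30.60 kip.
ΣF_y = 0: C_y + 30.6043 − 1.73·14.2 − 30 = 0 → C_y = 23.96 kip.
ΣF_x = 0: no horizontal applied forces, so C_x = 0.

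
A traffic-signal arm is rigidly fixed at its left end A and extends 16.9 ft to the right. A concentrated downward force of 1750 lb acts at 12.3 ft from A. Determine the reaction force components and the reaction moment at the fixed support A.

A_x = 0, A_y = 1750 lb, M_A = 21520 lb·ft

ΣF_x = 0: A_x = 0.
ΣF_y = 0: A_y − 1750 = 0 → A_y = 1750 lb.
ΣM about A: M_A − 1750·12.3 = 0 → M_A = 21520 lb·ft.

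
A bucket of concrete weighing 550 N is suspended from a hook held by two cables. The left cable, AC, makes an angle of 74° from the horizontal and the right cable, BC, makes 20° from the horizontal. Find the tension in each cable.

ΣF_x = 0: −T_AC·cos74° + T_BC·cos20° = 0 → T_BC = 0.293327·T_AC.
ΣF_y = 0: T_AC·sin74° + T_BC·sin20° = 550.
Substitute: T_AC·(0.961262 + 0.293327·0.34202) = 550 → T_AC = 518.093 ≈ 518.1 N.
Then T_BC = 0.293327 × 518.093 = 152.0 N.

T_AC = 518.1 N, T_BC = 152.0 N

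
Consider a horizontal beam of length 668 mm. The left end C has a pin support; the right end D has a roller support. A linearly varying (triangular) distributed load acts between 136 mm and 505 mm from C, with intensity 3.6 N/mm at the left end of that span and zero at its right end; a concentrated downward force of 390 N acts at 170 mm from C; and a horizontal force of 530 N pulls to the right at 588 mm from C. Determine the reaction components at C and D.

C_x = -530.0 N, C_y = 697.4 N, D_y = 356.8 N

Resultant of the triangular load: ½ × 3.6 × 369 = 664.2 N, acting at 259 mm from C (one-third of the span from the peak).
Taking moments about C: D_y·668 − (½·3.6·369)·259 − 390·170 = 0 → D_y = 238327.8/668 = 356.778 ≈ 356.8 N.
ΣF_y = 0: C_y + 356.778 − ½·3.6·369 − 390 = 0 → C_y = 697.4 N.
ΣF_x = 0: C_x + 530 = 0 → C_x = -530.0 N.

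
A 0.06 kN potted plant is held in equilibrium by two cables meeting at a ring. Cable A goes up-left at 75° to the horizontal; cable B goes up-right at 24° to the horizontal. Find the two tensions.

T_A = 0.05550 kN, T_B = 0.01572 kN

ΣF_x = 0: −T_A·cos75° + T_B·cos24° = 0 → T_B = 0.283313·T_A.
ΣF_y = 0: T_A·sin75° + T_B·sin24° = 0.06.
Substitute: T_A·(0.965926 + 0.283313·0.406737) = 0.06 → T_A = 0.055496 ≈ 0.05550 kN.
Then T_B = 0.283313 × 0.055496 = 0.01572 kN.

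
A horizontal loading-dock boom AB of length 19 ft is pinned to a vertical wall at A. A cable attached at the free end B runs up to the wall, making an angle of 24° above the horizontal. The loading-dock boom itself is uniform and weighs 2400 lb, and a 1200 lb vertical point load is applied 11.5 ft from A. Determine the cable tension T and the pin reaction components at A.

ΣM about A: T·sin24°·19 − 2400·9.5 − 1200·11.5 = 0 → T = 36600/(19·0.406737) = 4736.02 ≈ 4736 lb.
ΣF_x = 0: A_x − T·cos24° = 0 → A_x = 4736.02 × 0.913545 = 4327 lb.
ΣF_y = 0: A_y + T·sin24° − 2400 − 1200 = 0 → A_y = 3600 − 4736.02 × 0.406737 = 1674 lb.

T = 4736 lb, A_x = 4327 lb, A_y = 1674 lb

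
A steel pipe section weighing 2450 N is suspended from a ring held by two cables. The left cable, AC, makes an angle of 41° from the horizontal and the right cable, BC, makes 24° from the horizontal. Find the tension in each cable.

ΣF_x = 0: −T_AC·cos41° + T_BC·cos24° = 0 → T_BC = 0.826132·T_AC.
ΣF_y = 0: T_AC·sin41° + T_BC·sin24° = 2450.
Substitute: T_AC·(0.656059 + 0.826132·0.406737) = 2450 → T_AC = 2469.57 ≈ 2470 N.
Then T_BC = 0.826132 × 2469.57 = 2040 N.

T_AC = 2470 N, T_BC = 2040 N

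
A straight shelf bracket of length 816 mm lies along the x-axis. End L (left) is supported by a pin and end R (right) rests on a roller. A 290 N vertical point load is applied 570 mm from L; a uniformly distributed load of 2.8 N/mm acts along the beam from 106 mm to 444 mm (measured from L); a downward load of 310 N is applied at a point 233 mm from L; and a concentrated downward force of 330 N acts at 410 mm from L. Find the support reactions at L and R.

L_x = 0, L_y = 1101 N, R_y = 775.8 N

Resultant of the distributed load: 2.8 × 338 = 946.4 N at 275 mm from L.
Moments about L: R_y·816 − 290·570 − (2.8·338)·275 − 310·233 − 330·410 = 0 → R_y = 633090/816 = 775.846 ≈ 775.8 N.
ΣF_y = 0: L_y + 775.846 − 290 − 2.8·338 − 310 − 330 = 0 → L_y = 1101 N.
ΣF_x = 0: no horizontal applied forces, so L_x = 0.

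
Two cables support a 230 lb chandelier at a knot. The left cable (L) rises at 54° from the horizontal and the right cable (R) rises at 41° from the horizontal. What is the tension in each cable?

ΣF_x = 0: −T_L·cos54° + T_R·cos41° = 0 → T_R = 0.778823·T_L.
ΣF_y = 0: T_L·sin54° + T_R·sin41° = 230.
Substitute: T_L·(0.809017 + 0.778823·0.656059) = 230 → T_L = 174.246 ≈ 174.2 lb.
Then T_R = 0.778823 × 174.246 = 135.7 lb.

T_L = 174.2 lb, T_R = 135.7 lb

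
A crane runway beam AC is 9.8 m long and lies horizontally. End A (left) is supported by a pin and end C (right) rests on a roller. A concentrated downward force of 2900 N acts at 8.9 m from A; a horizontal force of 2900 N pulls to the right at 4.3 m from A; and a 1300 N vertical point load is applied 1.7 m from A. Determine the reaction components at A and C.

ΣM about A: C_y·9.8 − 2900·8.9 − 1300·1.7 = 0 → C_y = 28020/9.8 = 2859.18 ≈ 2859 N.
ΣF_y = 0: A_y + 2859.18 − 2900 − 1300 = 0 → A_y = 1341 N.
ΣF_x = 0: A_x + 2900 = 0 → A_x = -2900 N.

A_x = -2900 N, A_y = 1341 N, C_y = 2859 N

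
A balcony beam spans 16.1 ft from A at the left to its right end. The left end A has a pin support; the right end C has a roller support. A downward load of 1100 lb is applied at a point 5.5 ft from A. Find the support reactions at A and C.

ΣM about A: C_y·16.1 − 1100·5.5 = 0 → C_y = 6050/16.1 = 375.776 ≈ 375.8 lb.
ΣF_y = 0: A_y + 375.776 − 1100 = 0 → A_y = 724.2 lb.
ΣF_x = 0: no horizontal applied forces, so A_x = 0.

A_x = 0, A_y = 724.2 lb, C_y = 375.8 lb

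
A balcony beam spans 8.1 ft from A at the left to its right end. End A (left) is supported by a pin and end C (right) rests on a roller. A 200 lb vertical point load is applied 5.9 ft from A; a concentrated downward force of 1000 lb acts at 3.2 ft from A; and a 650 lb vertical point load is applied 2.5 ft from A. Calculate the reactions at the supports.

A_x = 0, A_y = 1109 lb, C_y = 741.4 lb

Moments about A: C_y·8.1 − 200·5.9 − 1000·3.2 − 650·2.5 = 0 → C_y = 6005/8.1 = 741.358 ≈ 741.4 lb.
ΣF_y = 0: A_y + 741.358 − 200 − 1000 − 650 = 0 → A_y = 1109 lb.
ΣF_x = 0: no horizontal applied forces, so A_x = 0.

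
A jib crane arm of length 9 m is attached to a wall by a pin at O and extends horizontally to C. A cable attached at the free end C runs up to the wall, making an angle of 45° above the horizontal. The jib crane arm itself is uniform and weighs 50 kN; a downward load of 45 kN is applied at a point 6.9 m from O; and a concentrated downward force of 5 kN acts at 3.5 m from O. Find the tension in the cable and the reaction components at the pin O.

T = 86.90 kN, O_x = 61.44 kN, O_y = 38.56 kN

ΣM about O: T·sin45°·9 − 50·4.5 − 45·6.9 − 5·3.5 = 0 → T = 553/(9·0.707107) = 86.8955 ≈ 86.90 kN.
ΣF_x = 0: O_x − T·cos45° = 0 → O_x = 86.8955 × 0.707107 = 61.44 kN.
ΣF_y = 0: O_y + T·sin45° − 50 − 45 − 5 = 0 → O_y = 100 − 86.8955 × 0.707107 = 38.56 kN.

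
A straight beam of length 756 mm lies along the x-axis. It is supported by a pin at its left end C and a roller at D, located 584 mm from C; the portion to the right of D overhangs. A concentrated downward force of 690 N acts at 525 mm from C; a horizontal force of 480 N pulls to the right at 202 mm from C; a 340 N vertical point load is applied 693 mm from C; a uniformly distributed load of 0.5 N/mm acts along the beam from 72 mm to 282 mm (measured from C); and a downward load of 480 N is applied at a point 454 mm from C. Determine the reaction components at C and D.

Resultant of the distributed load: 0.5 × 210 = 105 N at 177 mm from C.
Moments about C: D_y·584 − 690·525 − 340·693 − (0.5·210)·177 − 480·454 = 0 → D_y = 834375/584 = 1428.72 ≈ 1429 N.
ΣF_y = 0: C_y + 1428.72 − 690 − 340 − 0.5·210 − 480 = 0 → C_y = 186.3 N.
ΣF_x = 0: C_x + 480 = 0 → C_x = -480.0 N.

C_x = -480.0 N, C_y = 186.3 N, D_y = 1429 N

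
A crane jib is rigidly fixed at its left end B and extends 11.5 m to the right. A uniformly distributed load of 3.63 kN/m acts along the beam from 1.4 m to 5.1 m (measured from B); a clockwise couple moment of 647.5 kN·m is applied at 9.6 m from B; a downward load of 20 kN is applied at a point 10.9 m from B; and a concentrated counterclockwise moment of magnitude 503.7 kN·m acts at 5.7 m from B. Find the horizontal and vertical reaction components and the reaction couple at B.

Resultant of the distributed load: 3.63 × 3.7 = 13.431 kN at 3.25 m from B.
ΣF_x = 0: B_x = 0.
ΣF_y = 0: B_y − 3.63·3.7 − 20 = 0 → B_y = 33.43 kN.
ΣM about B: M_B − (3.63·3.7)·3.25 − 647.5 − 20·10.9 + 503.7 = 0 → M_B = 405.5 kN·m.

B_x = 0, B_y = 33.43 kN, M_B = 405.5 kN·m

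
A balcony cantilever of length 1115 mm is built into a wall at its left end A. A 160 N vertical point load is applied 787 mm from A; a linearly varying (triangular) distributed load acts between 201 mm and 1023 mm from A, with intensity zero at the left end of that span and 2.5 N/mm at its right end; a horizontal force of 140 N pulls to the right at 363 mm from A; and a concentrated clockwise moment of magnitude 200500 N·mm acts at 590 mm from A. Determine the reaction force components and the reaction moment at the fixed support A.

Resultant of the triangular load: ½ × 2.5 × 822 = 1027.5 N, acting at 749 mm from A (one-third of the span from the peak).
ΣF_x = 0: A_x + 140 = 0 → A_x = -140.0 N.
ΣF_y = 0: A_y − 160 − ½·2.5·822 = 0 → A_y = 1188 N.
ΣM about A: M_A − 160·787 − (½·2.5·822)·749 − 200500 = 0 → M_A = 1096000 N·mm.

A_x = -140.0 N, A_y = 1188 N, M_A = 1096000 N·mm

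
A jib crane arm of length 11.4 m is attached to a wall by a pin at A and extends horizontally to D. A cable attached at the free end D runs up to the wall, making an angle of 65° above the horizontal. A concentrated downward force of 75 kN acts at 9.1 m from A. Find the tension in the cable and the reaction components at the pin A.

ΣM about A: T·sin65°·11.4 − 75·9.1 = 0 → T = 682.5/(11.4·0.906308) = 66.0575 ≈ 66.06 kN.
ΣF_x = 0: A_x − T·cos65° = 0 → A_x = 66.0575 × 0.422618 = 27.92 kN.
ΣF_y = 0: A_y + T·sin65° − 75 = 0 → A_y = 75 − 66.0575 × 0.906308 = 15.13 kN.

T = 66.06 kN, A_x = 27.92 kN, A_y = 15.13 kN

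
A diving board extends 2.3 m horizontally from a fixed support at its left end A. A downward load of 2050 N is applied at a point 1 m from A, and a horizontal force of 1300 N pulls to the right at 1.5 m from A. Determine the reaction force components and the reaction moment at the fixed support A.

ΣF_x = 0: A_x + 1300 = 0 → A_x = -1300 N.
ΣF_y = 0: A_y − 2050 = 0 → A_y = 2050 N.
ΣM about A: M_A − 2050·1 = 0 → M_A = 2050 N·m.

A_x = -1300 N, A_y = 2050 N, M_A = 2050 N·m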